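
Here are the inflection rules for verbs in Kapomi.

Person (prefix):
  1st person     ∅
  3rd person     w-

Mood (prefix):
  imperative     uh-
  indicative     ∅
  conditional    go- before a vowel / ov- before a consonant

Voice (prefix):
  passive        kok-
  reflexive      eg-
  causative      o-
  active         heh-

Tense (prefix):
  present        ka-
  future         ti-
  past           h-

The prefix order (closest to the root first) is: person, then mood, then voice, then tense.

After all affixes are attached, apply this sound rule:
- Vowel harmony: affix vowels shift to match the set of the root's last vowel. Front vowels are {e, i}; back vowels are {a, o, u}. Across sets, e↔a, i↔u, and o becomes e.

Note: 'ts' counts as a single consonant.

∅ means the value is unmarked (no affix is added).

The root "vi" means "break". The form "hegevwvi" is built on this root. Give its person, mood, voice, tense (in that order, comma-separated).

3rd person, conditional, reflexive, past

Segment: h-eg-ov-w-vi.
person: w- → 3rd person.
mood: go/ov- → conditional.
voice: eg- → reflexive.
tense: h- → past.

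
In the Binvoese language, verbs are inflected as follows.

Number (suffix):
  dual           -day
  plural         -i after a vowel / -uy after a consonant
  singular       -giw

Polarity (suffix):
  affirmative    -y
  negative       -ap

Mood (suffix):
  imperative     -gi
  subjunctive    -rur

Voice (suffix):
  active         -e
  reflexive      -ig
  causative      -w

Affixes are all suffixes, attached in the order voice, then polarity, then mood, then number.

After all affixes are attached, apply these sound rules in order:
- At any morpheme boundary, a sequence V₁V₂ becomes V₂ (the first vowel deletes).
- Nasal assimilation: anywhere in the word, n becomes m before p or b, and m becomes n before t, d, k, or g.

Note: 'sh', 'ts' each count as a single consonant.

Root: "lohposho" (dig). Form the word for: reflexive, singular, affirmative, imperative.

Attach voice reflexive -ig → lohposhoig.
Attach polarity affirmative -y → lohposhoigy.
Attach mood imperative -gi → lohposhoigygi.
Attach number singular -giw → lohposhoigygigiw.
Apply vowel deletion: lohposhoigygigiw → lohposhigygigiw.
Nasal assimilation: no change.

lohposhigygigiw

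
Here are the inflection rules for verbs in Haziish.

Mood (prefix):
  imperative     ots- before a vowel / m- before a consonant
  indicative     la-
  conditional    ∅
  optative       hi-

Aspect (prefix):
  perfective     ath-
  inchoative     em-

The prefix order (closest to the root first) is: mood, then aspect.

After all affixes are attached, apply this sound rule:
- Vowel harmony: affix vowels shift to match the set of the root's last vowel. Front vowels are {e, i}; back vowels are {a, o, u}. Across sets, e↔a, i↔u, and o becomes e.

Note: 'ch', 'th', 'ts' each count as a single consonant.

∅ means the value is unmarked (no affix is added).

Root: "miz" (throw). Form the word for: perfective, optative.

ethhimiz

Attach mood optative hi- → himiz.
Attach aspect perfective ath- → athhimiz.
Apply vowel harmony: athhimiz → ethhimiz.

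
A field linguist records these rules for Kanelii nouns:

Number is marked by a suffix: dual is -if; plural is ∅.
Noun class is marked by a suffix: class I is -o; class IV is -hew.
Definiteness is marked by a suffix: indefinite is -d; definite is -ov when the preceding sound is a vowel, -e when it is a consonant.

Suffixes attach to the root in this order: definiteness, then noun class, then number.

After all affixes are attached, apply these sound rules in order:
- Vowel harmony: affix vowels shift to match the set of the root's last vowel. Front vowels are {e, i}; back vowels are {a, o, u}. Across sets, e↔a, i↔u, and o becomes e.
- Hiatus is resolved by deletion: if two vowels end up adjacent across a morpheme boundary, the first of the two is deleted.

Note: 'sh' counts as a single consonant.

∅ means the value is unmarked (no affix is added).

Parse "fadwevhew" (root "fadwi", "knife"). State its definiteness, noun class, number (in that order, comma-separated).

Segment: fadwi-ov-hew.
definiteness: -ov/e → definite.
noun class: -hew → class IV.
number: ∅ → plural.

definite, class IV, plural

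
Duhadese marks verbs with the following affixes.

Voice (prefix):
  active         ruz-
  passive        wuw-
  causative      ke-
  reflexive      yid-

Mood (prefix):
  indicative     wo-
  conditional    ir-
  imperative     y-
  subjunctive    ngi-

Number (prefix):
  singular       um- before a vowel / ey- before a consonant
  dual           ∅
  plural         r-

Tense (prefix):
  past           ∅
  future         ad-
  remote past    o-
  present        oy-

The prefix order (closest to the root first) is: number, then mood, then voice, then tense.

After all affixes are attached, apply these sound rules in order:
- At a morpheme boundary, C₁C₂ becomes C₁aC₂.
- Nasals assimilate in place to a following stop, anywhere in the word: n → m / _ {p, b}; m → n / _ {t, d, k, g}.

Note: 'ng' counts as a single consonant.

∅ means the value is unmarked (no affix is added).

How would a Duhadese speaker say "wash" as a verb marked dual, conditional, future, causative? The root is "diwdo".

adakeiradiwdo

number = dual: zero marking, form stays diwdo.
Attach mood conditional ir- → irdiwdo.
Attach voice causative ke- → keirdiwdo.
Attach tense future ad- → adkeirdiwdo.
Apply epenthesis: adkeirdiwdo → adakeiradiwdo.
Nasal assimilation: no change.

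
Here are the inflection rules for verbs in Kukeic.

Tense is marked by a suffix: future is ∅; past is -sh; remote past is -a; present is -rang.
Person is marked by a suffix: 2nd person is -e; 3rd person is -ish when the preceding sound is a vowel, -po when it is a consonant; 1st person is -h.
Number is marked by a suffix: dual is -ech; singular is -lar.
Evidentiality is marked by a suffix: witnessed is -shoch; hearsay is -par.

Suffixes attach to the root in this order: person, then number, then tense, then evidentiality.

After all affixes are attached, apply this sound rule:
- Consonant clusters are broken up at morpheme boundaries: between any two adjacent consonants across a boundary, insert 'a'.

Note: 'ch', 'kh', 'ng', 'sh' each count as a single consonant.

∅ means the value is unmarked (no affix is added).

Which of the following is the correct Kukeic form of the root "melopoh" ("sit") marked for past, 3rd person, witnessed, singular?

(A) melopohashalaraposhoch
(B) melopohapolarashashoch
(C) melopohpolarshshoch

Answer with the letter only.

B

Attach person 3rd person -po (after consonant 'h') → melopohpo.
Attach number singular -lar → melopohpolar.
Attach tense past -sh → melopohpolarsh.
Attach evidentiality witnessed -shoch → melopohpolarshshoch.
Apply epenthesis: melopohpolarshshoch → melopohapolarashashoch.
So the correct form is melopohapolarashashoch, option (B).
(A) melopohashalaraposhoch is wrong: it has the affixes in the wrong order.
(C) melopohpolarshshoch is wrong: it fails to apply the sound rule(s).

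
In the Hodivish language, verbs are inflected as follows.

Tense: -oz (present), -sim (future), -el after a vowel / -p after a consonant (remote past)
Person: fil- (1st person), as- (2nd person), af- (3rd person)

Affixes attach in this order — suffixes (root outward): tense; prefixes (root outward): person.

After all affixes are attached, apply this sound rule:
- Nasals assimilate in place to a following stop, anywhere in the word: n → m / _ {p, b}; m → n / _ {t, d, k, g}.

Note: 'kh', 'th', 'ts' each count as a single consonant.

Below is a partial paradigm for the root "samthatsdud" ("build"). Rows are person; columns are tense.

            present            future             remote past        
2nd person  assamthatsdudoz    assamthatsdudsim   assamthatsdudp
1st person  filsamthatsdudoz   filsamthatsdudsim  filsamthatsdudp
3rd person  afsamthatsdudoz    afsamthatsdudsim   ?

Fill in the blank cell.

afsamthatsdudp

Attach person 3rd person af- → afsamthatsdud.
Attach tense remote past -p (after consonant 'd') → afsamthatsdudp.
Nasal assimilation: no change.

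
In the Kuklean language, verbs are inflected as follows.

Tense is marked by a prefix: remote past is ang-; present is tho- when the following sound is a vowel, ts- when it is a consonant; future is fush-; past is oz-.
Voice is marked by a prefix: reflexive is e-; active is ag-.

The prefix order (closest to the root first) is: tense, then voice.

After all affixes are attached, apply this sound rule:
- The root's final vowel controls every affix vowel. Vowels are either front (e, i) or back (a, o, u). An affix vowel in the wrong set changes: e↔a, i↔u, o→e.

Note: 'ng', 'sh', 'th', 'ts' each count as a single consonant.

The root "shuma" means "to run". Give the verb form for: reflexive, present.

Attach tense present ts- (before consonant 'sh') → tsshuma.
Attach voice reflexive e- → etsshuma.
Apply vowel harmony: etsshuma → atsshuma.

atsshuma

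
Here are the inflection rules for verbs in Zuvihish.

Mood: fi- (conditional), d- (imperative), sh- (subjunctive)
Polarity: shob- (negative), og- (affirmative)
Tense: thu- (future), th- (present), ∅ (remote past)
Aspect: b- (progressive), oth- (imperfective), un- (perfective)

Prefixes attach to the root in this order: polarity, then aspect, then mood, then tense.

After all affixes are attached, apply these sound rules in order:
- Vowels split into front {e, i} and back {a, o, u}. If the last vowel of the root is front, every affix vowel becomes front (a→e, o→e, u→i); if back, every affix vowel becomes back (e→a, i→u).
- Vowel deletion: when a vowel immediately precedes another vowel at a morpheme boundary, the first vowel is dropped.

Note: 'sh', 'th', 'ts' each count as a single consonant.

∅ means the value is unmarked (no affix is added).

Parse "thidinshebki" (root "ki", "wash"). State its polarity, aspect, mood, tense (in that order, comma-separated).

Segment: thu-d-un-shob-ki.
polarity: shob- → negative.
aspect: un- → perfective.
mood: d- → imperative.
tense: thu- → future.

negative, perfective, imperative, future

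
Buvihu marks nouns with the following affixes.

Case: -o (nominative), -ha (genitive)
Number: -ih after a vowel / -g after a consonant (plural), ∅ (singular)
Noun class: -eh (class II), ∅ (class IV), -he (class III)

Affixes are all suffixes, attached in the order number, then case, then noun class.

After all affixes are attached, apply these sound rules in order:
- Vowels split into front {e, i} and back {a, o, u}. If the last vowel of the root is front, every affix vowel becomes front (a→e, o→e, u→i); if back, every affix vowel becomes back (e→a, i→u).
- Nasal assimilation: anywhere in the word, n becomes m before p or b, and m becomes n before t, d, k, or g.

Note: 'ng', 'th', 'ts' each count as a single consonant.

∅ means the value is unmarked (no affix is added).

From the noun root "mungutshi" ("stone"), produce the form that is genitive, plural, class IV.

mungutshiihhe

Attach number plural -ih (after vowel 'i') → mungutshiih.
Attach case genitive -ha → mungutshiihha.
noun class = class IV: zero marking, form stays mungutshiihha.
Apply vowel harmony: mungutshiihha → mungutshiihhe.
Nasal assimilation: no change.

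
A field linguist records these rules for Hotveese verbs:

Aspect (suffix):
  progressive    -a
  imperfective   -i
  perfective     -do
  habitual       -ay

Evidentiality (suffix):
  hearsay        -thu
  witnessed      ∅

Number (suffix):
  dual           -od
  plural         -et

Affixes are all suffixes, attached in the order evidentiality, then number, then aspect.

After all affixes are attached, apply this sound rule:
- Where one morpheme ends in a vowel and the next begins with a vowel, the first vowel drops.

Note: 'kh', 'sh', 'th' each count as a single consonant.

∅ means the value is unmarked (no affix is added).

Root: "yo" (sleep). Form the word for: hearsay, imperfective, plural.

yotheti

Attach evidentiality hearsay -thu → yothu.
Attach number plural -et → yothuet.
Attach aspect imperfective -i → yothueti.
Apply vowel deletion: yothueti → yotheti.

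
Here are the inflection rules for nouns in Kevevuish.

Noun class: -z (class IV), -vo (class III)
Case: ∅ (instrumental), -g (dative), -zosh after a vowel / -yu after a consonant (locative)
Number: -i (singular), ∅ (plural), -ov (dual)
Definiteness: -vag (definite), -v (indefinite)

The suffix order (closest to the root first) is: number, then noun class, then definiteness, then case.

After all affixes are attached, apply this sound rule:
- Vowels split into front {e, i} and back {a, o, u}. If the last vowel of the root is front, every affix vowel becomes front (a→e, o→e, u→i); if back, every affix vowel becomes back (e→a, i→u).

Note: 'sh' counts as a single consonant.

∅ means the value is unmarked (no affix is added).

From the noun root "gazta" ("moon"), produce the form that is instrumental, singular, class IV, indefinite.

Attach number singular -i → gaztai.
Attach noun class class IV -z → gaztaiz.
Attach definiteness indefinite -v → gaztaizv.
case = instrumental: zero marking, form stays gaztaizv.
Apply vowel harmony: gaztaizv → gaztauzv.

gaztauzv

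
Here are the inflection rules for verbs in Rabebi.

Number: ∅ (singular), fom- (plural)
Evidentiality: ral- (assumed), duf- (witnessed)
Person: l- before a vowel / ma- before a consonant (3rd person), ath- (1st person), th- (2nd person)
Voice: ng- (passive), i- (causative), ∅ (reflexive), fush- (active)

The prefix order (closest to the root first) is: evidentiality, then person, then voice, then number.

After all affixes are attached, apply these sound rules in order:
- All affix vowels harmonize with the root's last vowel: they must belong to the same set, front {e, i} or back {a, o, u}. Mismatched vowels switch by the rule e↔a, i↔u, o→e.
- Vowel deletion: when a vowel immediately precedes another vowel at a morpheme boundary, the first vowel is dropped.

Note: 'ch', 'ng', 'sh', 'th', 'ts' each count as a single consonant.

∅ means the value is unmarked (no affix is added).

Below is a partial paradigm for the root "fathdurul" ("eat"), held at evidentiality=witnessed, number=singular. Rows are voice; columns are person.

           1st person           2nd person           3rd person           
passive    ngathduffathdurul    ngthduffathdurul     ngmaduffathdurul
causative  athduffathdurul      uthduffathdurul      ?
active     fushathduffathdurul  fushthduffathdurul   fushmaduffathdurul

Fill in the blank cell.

Attach evidentiality witnessed duf- → duffathdurul.
Attach person 3rd person ma- (before consonant 'd') → maduffathdurul.
Attach voice causative i- → imaduffathdurul.
number = singular: zero marking, form stays imaduffathdurul.
Apply vowel harmony: imaduffathdurul → umaduffathdurul.
Vowel deletion: no change.

umaduffathdurul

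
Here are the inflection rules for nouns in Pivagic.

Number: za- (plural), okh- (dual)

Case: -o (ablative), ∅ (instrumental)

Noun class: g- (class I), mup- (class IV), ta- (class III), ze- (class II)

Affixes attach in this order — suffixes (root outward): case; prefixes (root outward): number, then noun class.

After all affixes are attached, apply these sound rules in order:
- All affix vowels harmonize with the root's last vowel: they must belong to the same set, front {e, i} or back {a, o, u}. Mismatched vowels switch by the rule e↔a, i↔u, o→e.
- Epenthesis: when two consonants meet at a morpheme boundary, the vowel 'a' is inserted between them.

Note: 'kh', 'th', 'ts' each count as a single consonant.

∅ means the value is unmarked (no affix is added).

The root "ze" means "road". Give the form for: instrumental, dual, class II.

Attach number dual okh- → okhze.
Attach noun class class II ze- → zeokhze.
case = instrumental: zero marking, form stays zeokhze.
Apply vowel harmony: zeokhze → zeekhze.
Apply epenthesis: zeekhze → zeekhaze.

zeekhaze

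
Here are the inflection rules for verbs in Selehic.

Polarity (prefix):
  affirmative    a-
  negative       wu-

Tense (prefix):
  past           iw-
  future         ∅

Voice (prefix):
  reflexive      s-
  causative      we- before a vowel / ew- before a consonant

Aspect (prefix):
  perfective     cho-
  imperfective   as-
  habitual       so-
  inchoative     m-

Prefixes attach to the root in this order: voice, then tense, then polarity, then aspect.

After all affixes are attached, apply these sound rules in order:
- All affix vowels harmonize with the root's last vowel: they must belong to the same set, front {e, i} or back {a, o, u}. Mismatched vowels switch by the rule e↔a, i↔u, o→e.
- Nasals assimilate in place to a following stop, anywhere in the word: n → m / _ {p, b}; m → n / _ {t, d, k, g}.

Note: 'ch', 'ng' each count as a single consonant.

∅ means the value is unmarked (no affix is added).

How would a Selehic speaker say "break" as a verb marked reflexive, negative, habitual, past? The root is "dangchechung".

sowuuwsdangchechung

Attach voice reflexive s- → sdangchechung.
Attach tense past iw- → iwsdangchechung.
Attach polarity negative wu- → wuiwsdangchechung.
Attach aspect habitual so- → sowuiwsdangchechung.
Apply vowel harmony: sowuiwsdangchechung → sowuuwsdangchechung.
Nasal assimilation: no change.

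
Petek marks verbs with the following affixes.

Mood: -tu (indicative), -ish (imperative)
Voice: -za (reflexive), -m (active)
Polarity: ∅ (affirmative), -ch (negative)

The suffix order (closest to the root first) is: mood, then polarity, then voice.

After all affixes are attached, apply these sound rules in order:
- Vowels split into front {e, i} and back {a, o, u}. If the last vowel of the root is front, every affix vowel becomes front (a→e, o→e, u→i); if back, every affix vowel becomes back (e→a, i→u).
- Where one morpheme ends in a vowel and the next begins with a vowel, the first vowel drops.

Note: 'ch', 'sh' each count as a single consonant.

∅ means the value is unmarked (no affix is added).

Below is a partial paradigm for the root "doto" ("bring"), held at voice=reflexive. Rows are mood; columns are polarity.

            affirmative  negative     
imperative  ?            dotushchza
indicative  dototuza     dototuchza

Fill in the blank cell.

Attach mood imperative -ish → dotoish.
polarity = affirmative: zero marking, form stays dotoish.
Attach voice reflexive -za → dotoishza.
Apply vowel harmony: dotoishza → dotoushza.
Apply vowel deletion: dotoushza → dotushza.

dotushza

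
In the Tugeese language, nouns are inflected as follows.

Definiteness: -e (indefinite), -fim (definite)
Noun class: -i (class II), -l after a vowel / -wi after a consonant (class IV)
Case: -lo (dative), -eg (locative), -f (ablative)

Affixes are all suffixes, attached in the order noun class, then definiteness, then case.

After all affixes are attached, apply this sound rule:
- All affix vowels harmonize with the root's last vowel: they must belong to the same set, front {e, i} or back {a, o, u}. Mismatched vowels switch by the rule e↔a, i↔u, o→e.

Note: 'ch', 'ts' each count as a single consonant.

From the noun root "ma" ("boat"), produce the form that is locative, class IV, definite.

Attach noun class class IV -l (after vowel 'a') → mal.
Attach definiteness definite -fim → malfim.
Attach case locative -eg → malfimeg.
Apply vowel harmony: malfimeg → malfumag.

malfumag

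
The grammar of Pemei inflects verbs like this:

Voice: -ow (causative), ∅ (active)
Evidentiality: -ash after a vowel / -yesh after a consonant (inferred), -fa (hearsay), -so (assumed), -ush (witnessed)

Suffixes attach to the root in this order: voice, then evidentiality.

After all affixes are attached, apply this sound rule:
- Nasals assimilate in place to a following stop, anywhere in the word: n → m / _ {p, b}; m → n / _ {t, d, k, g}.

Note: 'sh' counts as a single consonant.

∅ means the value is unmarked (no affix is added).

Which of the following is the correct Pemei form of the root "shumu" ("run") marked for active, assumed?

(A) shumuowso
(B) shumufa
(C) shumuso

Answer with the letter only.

C

voice = active: zero marking, form stays shumu.
Attach evidentiality assumed -so → shumuso.
Nasal assimilation: no change.
So the correct form is shumuso, option (C).
(A) shumuowso is wrong: it uses causative instead of active for voice.
(B) shumufa is wrong: it uses hearsay instead of assumed for evidentiality.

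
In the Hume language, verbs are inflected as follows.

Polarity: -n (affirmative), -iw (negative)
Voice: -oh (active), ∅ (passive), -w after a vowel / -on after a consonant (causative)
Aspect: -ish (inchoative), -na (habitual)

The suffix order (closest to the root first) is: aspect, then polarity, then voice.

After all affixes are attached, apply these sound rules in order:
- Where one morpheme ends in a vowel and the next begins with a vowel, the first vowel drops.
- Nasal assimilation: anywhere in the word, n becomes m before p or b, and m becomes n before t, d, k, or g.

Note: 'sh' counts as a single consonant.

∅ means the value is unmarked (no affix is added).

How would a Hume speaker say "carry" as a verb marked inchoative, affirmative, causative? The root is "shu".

shishnon

Attach aspect inchoative -ish → shuish.
Attach polarity affirmative -n → shuishn.
Attach voice causative -on (after consonant 'n') → shuishnon.
Apply vowel deletion: shuishnon → shishnon.
Nasal assimilation: no change.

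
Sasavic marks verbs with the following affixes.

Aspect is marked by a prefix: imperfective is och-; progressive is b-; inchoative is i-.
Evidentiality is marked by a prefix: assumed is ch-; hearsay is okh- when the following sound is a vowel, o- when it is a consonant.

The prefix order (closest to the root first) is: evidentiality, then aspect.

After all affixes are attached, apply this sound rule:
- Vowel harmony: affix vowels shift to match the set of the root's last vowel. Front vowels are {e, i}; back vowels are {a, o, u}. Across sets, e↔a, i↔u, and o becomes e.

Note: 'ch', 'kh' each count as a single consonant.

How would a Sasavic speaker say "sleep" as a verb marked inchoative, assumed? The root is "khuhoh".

uchkhuhoh

Attach evidentiality assumed ch- → chkhuhoh.
Attach aspect inchoative i- → ichkhuhoh.
Apply vowel harmony: ichkhuhoh → uchkhuhoh.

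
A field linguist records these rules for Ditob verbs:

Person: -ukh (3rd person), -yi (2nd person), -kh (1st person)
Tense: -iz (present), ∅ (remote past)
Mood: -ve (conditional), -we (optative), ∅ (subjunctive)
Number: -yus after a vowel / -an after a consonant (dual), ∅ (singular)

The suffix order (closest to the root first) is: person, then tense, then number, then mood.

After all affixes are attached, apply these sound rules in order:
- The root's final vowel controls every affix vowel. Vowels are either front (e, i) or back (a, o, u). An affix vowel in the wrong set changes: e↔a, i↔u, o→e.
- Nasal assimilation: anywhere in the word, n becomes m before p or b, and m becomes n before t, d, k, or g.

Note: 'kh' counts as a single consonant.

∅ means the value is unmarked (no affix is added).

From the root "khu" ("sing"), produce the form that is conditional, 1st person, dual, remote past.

Attach person 1st person -kh → khukh.
tense = remote past: zero marking, form stays khukh.
Attach number dual -an (after consonant 'kh') → khukhan.
Attach mood conditional -ve → khukhanve.
Apply vowel harmony: khukhanve → khukhanva.
Nasal assimilation: no change.

khukhanva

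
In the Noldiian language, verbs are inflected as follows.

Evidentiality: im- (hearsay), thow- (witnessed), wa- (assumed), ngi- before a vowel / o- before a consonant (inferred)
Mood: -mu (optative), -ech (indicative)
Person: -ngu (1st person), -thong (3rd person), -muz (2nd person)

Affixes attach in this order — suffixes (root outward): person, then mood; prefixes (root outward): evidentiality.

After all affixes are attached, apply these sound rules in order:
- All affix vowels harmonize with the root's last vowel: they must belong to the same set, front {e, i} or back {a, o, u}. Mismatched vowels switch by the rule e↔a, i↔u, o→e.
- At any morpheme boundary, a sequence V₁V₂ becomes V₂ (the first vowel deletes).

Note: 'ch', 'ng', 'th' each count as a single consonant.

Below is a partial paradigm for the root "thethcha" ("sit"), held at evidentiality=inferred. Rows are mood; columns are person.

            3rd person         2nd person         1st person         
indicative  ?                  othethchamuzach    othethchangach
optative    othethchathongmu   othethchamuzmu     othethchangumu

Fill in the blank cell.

othethchathongach

Attach person 3rd person -thong → thethchathong.
Attach evidentiality inferred o- (before consonant 'th') → othethchathong.
Attach mood indicative -ech → othethchathongech.
Apply vowel harmony: othethchathongech → othethchathongach.
Vowel deletion: no change.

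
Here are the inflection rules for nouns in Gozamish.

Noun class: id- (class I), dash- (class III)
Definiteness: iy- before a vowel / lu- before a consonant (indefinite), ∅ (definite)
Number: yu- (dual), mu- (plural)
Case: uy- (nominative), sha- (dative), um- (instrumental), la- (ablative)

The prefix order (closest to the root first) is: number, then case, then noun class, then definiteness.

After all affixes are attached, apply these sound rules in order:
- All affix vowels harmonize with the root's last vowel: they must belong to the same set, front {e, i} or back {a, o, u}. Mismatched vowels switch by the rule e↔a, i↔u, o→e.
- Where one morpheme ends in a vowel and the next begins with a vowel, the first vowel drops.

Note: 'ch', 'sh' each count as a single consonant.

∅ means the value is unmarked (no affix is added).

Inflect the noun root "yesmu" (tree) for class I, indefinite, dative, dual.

Attach number dual yu- → yuyesmu.
Attach case dative sha- → shayuyesmu.
Attach noun class class I id- → idshayuyesmu.
Attach definiteness indefinite iy- (before vowel 'i') → iyidshayuyesmu.
Apply vowel harmony: iyidshayuyesmu → uyudshayuyesmu.
Vowel deletion: no change.

uyudshayuyesmu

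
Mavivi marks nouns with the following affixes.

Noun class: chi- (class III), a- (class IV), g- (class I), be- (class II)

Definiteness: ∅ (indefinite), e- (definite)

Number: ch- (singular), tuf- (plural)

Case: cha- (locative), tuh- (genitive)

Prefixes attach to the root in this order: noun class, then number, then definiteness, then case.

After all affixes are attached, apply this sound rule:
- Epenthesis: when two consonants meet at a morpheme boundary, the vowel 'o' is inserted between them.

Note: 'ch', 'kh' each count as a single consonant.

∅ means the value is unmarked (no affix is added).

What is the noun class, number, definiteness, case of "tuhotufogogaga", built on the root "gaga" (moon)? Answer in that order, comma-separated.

Segment: tuh-tuf-g-gaga.
noun class: g- → class I.
number: tuf- → plural.
definiteness: ∅ → indefinite.
case: tuh- → genitive.

class I, plural, indefinite, genitive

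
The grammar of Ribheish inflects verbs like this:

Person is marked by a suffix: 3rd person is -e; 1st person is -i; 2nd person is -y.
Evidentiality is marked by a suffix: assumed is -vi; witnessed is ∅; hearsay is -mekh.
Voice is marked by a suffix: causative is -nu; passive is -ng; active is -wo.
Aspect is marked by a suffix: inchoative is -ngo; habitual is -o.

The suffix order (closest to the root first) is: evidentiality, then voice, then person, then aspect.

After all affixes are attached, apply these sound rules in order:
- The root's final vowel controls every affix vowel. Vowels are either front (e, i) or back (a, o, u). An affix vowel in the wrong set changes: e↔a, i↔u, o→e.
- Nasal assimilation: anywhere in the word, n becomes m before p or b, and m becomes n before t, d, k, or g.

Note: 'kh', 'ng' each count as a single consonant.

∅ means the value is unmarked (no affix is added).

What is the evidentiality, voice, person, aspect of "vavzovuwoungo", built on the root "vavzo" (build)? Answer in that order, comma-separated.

Segment: vavzo-vi-wo-i-ngo.
evidentiality: -vi → assumed.
voice: -wo → active.
person: -i → 1st person.
aspect: -ngo → inchoative.

assumed, active, 1st person, inchoative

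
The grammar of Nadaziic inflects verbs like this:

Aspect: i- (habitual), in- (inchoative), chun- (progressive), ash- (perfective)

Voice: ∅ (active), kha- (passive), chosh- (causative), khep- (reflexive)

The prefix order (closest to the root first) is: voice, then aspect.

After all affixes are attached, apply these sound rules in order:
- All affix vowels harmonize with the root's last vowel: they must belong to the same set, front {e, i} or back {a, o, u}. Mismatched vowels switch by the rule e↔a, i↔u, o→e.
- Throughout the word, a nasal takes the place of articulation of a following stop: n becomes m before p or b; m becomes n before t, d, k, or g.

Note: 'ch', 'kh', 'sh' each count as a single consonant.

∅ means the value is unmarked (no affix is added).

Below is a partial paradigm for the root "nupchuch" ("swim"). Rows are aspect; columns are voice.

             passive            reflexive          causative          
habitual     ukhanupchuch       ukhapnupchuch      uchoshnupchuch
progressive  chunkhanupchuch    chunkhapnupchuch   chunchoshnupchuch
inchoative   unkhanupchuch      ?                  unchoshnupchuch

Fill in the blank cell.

unkhapnupchuch

Attach voice reflexive khep- → khepnupchuch.
Attach aspect inchoative in- → inkhepnupchuch.
Apply vowel harmony: inkhepnupchuch → unkhapnupchuch.
Nasal assimilation: no change.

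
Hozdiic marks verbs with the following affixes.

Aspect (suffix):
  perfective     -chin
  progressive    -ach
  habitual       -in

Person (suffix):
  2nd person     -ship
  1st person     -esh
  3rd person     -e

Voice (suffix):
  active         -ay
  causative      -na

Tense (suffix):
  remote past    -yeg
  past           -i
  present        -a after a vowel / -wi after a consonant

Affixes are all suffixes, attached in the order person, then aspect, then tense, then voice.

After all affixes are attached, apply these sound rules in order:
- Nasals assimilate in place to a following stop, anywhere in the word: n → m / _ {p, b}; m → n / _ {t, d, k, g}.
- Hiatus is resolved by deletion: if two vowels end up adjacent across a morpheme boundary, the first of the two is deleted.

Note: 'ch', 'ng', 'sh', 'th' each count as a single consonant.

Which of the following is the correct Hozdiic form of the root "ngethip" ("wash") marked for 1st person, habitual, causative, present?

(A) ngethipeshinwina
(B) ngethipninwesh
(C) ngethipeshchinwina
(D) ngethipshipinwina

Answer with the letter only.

A

Attach person 1st person -esh → ngethipesh.
Attach aspect habitual -in → ngethipeshin.
Attach tense present -wi (after consonant 'n') → ngethipeshinwi.
Attach voice causative -na → ngethipeshinwina.
Nasal assimilation: no change.
Vowel deletion: no change.
So the correct form is ngethipeshinwina, option (A).
(D) ngethipshipinwina is wrong: it uses 2nd person instead of 1st person for person.
(B) ngethipninwesh is wrong: it has the affixes in the wrong order.
(C) ngethipeshchinwina is wrong: it uses perfective instead of habitual for aspect.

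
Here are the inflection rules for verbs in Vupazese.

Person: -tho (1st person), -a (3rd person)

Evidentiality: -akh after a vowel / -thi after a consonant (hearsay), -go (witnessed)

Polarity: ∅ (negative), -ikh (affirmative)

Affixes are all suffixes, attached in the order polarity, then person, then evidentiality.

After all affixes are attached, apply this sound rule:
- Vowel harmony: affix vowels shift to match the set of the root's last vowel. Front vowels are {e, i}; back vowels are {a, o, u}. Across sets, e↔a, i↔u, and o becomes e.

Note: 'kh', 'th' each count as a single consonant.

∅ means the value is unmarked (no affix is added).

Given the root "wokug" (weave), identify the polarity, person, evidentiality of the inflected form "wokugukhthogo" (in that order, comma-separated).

Segment: wokug-ikh-tho-go.
polarity: -ikh → affirmative.
person: -tho → 1st person.
evidentiality: -go → witnessed.

affirmative, 1st person, witnessed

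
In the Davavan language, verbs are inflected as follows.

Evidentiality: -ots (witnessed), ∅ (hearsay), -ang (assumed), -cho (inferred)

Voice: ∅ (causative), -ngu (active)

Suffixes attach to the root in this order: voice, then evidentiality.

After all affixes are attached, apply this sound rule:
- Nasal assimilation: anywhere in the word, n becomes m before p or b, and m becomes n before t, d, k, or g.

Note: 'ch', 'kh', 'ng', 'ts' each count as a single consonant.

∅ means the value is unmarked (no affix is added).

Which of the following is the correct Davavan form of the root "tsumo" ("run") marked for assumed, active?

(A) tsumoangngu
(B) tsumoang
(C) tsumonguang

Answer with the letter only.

C

Attach voice active -ngu → tsumongu.
Attach evidentiality assumed -ang → tsumonguang.
Nasal assimilation: no change.
So the correct form is tsumonguang, option (C).
(A) tsumoangngu is wrong: it has the affixes in the wrong order.
(B) tsumoang is wrong: it uses causative instead of active for voice.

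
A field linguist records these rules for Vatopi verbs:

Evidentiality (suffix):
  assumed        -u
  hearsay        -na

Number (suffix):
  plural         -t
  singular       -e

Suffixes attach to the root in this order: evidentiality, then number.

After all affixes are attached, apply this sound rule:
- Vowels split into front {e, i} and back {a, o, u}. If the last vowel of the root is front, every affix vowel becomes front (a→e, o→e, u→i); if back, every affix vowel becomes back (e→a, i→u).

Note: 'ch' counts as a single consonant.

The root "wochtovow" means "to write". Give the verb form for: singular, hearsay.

Attach evidentiality hearsay -na → wochtovowna.
Attach number singular -e → wochtovownae.
Apply vowel harmony: wochtovownae → wochtovownaa.

wochtovownaa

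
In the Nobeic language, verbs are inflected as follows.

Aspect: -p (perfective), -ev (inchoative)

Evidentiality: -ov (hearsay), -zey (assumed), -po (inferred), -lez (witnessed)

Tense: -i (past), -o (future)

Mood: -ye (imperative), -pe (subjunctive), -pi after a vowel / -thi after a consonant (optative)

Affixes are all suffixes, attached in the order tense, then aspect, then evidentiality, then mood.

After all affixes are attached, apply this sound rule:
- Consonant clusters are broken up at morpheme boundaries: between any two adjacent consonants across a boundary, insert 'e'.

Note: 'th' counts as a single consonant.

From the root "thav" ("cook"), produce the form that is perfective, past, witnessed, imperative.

Attach tense past -i → thavi.
Attach aspect perfective -p → thavip.
Attach evidentiality witnessed -lez → thaviplez.
Attach mood imperative -ye → thaviplezye.
Apply epenthesis: thaviplezye → thavipelezeye.

thavipelezeye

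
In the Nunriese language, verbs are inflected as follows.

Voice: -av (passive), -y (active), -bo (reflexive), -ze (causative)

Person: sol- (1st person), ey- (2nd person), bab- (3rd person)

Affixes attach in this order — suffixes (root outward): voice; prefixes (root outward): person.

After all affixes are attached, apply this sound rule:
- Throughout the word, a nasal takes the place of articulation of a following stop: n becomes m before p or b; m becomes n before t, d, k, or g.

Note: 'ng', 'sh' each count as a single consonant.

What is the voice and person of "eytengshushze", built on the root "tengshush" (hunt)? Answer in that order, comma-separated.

Segment: ey-tengshush-ze.
voice: -ze → causative.
person: ey- → 2nd person.

causative, 2nd person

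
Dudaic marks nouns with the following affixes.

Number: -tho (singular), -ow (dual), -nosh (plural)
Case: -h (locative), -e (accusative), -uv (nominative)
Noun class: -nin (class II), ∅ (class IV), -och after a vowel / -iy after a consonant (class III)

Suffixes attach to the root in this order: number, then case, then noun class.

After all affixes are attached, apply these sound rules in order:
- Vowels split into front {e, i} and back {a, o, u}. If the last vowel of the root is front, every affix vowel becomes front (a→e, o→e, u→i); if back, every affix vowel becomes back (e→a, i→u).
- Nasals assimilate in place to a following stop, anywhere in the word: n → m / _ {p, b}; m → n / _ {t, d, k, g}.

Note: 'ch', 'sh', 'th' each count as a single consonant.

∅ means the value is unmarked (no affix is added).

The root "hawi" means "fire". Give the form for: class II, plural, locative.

hawineshhnin

Attach number plural -nosh → hawinosh.
Attach case locative -h → hawinoshh.
Attach noun class class II -nin → hawinoshhnin.
Apply vowel harmony: hawinoshhnin → hawineshhnin.
Nasal assimilation: no change.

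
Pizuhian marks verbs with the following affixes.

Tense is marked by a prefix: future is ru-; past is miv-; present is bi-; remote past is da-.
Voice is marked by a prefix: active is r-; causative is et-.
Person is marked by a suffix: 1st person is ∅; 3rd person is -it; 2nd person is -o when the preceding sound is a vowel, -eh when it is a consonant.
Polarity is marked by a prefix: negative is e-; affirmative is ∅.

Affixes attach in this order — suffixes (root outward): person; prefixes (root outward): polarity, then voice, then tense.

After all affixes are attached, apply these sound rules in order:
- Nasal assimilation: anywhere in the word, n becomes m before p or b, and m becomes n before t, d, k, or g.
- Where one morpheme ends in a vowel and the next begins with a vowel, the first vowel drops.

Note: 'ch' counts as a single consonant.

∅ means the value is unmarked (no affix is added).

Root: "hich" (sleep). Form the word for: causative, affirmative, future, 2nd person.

rethicheh

polarity = affirmative: zero marking, form stays hich.
Attach person 2nd person -eh (after consonant 'ch') → hicheh.
Attach voice causative et- → ethicheh.
Attach tense future ru- → ruethicheh.
Nasal assimilation: no change.
Apply vowel deletion: ruethicheh → rethicheh.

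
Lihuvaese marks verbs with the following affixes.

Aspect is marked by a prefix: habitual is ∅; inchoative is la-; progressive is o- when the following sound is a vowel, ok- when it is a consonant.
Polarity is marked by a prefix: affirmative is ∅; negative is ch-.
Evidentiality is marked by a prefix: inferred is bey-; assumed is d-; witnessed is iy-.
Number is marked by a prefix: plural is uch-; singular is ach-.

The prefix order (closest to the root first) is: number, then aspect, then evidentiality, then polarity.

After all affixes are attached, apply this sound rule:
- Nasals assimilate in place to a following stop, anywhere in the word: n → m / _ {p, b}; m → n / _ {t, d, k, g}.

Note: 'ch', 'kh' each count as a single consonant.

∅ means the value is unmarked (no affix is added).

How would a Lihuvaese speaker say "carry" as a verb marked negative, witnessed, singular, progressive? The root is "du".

chiyoachdu

Attach number singular ach- → achdu.
Attach aspect progressive o- (before vowel 'a') → oachdu.
Attach evidentiality witnessed iy- → iyoachdu.
Attach polarity negative ch- → chiyoachdu.
Nasal assimilation: no change.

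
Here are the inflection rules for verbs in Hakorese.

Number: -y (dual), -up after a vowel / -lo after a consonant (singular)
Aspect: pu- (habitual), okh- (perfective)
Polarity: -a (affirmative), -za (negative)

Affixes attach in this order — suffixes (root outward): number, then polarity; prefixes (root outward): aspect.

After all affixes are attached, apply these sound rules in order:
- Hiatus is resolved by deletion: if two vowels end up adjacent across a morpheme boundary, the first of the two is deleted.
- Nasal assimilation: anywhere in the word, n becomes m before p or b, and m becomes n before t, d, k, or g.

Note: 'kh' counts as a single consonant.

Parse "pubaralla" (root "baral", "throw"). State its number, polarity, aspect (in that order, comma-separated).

singular, affirmative, habitual

Segment: pu-baral-lo-a.
number: -up/lo → singular.
polarity: -a → affirmative.
aspect: pu- → habitual.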